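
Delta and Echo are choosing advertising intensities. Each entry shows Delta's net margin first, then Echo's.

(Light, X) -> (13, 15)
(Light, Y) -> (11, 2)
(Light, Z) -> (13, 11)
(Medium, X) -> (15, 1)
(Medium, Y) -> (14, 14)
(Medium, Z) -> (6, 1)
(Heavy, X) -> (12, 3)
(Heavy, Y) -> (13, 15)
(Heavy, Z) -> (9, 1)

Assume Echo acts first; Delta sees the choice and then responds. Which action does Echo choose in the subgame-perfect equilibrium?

Delta best-responds to each possible Echo move:
- X: Delta compares 13, 15, 12 and picks Medium; Echo would get 1.
- Y: Delta compares 11, 14, 13 and picks Medium; Echo would get 14.
- Z: Delta compares 13, 6, 9 and picks Light; Echo would get 11.
Maximizing over 1, 14, 11, Echo chooses Y. Subgame-perfect outcome: (Medium, Y) with payoffs (14, 14).

Y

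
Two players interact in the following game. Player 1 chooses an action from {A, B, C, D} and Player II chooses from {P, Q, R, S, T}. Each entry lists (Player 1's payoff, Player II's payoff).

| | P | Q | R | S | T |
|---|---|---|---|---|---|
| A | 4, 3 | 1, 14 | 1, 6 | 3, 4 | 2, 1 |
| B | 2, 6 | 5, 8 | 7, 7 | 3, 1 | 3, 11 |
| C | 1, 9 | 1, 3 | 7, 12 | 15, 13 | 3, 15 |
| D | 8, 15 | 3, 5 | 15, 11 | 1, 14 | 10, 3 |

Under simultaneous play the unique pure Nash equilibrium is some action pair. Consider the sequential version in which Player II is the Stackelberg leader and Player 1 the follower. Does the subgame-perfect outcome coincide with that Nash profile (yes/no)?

yes

Work backward from Player 1's decision.
- P: Player 1 compares 4, 2, 1, 8 and picks D; Player II would get 15.
- Q: Player 1 compares 1, 5, 1, 3 and picks B; Player II would get 8.
- R: Player 1 compares 1, 7, 7, 15 and picks D; Player II would get 11.
- S: Player 1 compares 3, 3, 15, 1 and picks C; Player II would get 13.
- T: Player 1 compares 2, 3, 3, 10 and picks D; Player II would get 3.
Maximizing over 15, 8, 11, 13, 3, Player II chooses P. Subgame-perfect outcome: (D, P) with payoffs (8, 15).
Now find the simultaneous Nash equilibrium.
Player 1's best replies: P→D; Q→B; R→D; S→C; T→D.
Player II's best replies: A→Q; B→T; C→T; D→P.
Only (D, P) has each player best-responding; Nash payoffs (8, 15).
Sequential outcome (D, P) coincides with the Nash profile (D, P).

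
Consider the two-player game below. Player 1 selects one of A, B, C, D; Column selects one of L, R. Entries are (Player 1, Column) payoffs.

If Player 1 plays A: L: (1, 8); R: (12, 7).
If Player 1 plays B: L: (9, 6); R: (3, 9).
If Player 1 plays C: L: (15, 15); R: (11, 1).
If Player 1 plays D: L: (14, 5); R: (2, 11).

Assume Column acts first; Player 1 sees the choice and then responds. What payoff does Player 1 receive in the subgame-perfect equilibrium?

Solve by backward induction (Column leads).
- L → Player 1 plays C (best of 1, 9, 15, 14); Column gets 15.
- R → Player 1 plays A (best of 12, 3, 11, 2); Column gets 7.
Maximizing over 15, 7, Column chooses L. Subgame-perfect outcome: (C, L) with payoffs (15, 15).

15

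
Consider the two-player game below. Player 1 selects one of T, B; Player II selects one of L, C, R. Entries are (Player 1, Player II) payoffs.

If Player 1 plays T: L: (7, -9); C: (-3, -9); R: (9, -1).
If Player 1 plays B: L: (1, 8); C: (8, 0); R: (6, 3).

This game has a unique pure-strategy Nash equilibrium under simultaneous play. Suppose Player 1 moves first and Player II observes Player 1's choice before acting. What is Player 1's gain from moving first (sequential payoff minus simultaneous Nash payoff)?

Work backward from Player II's decision.
- T: Player II compares -9, -9, -1 and picks R; Player 1 would get 9.
- B: Player II compares 8, 0, 3 and picks L; Player 1 would get 1.
Among 9, 1, the best is 9 at T. Subgame-perfect outcome: (T, R) with payoffs (9, -1).
Now find the simultaneous Nash equilibrium.
Player 1's best replies: L→T; C→B; R→T.
Player II's best replies: T→R; B→L.
Only (T, R) has each player best-responding; Nash payoffs (9, -1).
Player 1's commitment gain: 9 − 9 = 0.

0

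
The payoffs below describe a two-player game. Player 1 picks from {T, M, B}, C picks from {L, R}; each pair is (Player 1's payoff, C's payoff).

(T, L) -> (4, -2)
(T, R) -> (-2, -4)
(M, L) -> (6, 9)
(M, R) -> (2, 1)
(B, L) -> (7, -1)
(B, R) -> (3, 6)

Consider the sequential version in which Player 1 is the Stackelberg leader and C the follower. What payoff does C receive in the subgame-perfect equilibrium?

Solve by backward induction (Player 1 leads).
- T: BR = L, leader payoff 4.
- M: BR = L, leader payoff 6.
- B: BR = R, leader payoff 3.
Maximizing over 4, 6, 3, Player 1 chooses M. Subgame-perfect outcome: (M, L) with payoffs (6, 9).

9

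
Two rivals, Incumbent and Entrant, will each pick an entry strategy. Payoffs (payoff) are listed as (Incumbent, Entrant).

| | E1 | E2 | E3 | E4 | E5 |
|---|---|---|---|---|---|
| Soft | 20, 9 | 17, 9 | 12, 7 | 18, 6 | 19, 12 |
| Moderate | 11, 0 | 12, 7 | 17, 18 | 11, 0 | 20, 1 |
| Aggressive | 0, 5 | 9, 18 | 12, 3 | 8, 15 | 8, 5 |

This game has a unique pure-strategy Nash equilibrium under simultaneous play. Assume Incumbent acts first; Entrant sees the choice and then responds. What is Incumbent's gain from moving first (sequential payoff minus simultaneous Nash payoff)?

2

Work backward from Entrant's decision.
- Soft: Entrant compares 9, 9, 7, 6, 12 and picks E5; Incumbent would get 19.
- Moderate: Entrant compares 0, 7, 18, 0, 1 and picks E3; Incumbent would get 17.
- Aggressive: Entrant compares 5, 18, 3, 15, 5 and picks E2; Incumbent would get 9.
Maximizing over 19, 17, 9, Incumbent chooses Soft. Subgame-perfect outcome: (Soft, E5) with payoffs (19, 12).
Now find the simultaneous Nash equilibrium.
Incumbent's best replies: E1→Soft; E2→Soft; E3→Moderate; E4→Soft; E5→Moderate.
Entrant's best replies: Soft→E5; Moderate→E3; Aggressive→E2.
Only (Moderate, E3) has each player best-responding; Nash payoffs (17, 18).
Incumbent's commitment gain: 19 − 17 = 2.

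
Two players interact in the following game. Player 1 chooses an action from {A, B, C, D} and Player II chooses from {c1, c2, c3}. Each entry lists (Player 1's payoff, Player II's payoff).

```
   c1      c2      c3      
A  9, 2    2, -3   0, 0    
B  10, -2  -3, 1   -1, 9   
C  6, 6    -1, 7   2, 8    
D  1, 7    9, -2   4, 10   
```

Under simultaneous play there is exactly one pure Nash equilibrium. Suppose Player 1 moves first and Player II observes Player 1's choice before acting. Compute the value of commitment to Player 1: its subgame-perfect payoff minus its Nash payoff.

Player II best-responds to each possible Player 1 move:
- A: Player II compares 2, -3, 0 and picks c1; Player 1 would get 9.
- B: Player II compares -2, 1, 9 and picks c3; Player 1 would get -1.
- C: Player II compares 6, 7, 8 and picks c3; Player 1 would get 2.
- D: Player II compares 7, -2, 10 and picks c3; Player 1 would get 4.
Maximizing over 9, -1, 2, 4, Player 1 chooses A. Subgame-perfect outcome: (A, c1) with payoffs (9, 2).
Under simultaneous play:
Player 1's best replies: c1→B; c2→D; c3→D.
Player II's best replies: A→c1; B→c3; C→c3; D→c3.
The unique mutual best reply is (D, c3), giving (4, 10).
Player 1's commitment gain: 9 − 4 = 5.

5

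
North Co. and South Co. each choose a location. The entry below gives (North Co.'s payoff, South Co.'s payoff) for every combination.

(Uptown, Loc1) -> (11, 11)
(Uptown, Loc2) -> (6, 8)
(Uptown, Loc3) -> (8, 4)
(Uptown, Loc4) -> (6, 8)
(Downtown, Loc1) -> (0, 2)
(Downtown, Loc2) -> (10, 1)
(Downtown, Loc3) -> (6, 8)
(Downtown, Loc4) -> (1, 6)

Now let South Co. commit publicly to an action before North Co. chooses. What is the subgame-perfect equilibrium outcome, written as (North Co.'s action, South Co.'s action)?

Solve by backward induction (South Co. leads).
- Loc1: BR = Uptown, leader payoff 11.
- Loc2: BR = Downtown, leader payoff 1.
- Loc3: BR = Uptown, leader payoff 4.
- Loc4: BR = Uptown, leader payoff 8.
South Co.'s induced payoffs are 11, 1, 4, 8, so South Co. commits to Loc1. Subgame-perfect outcome: (Uptown, Loc1) with payoffs (11, 11).

(Uptown, Loc1)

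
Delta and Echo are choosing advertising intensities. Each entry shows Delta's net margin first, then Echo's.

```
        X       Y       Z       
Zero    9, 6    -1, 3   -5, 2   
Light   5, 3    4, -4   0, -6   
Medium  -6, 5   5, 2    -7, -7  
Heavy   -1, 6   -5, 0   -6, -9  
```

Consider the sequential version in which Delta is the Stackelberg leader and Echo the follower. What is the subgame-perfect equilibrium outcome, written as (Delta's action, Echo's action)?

(Zero, X)

Solve by backward induction (Delta leads).
- Zero: BR = X, leader payoff 9.
- Light: BR = X, leader payoff 5.
- Medium: BR = X, leader payoff -6.
- Heavy: BR = X, leader payoff -1.
Among 9, 5, -6, -1, the best is 9 at Zero. Subgame-perfect outcome: (Zero, X) with payoffs (9, 6).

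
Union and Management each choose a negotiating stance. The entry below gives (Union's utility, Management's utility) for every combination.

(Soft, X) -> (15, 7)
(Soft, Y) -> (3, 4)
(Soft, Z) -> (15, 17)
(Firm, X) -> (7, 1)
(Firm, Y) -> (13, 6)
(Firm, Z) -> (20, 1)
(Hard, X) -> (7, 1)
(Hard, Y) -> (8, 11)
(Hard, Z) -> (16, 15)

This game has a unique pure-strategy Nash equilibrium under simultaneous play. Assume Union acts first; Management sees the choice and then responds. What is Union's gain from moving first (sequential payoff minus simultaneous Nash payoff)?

3

Solve by backward induction (Union leads).
- Soft → Management plays Z (best of 7, 4, 17); Union gets 15.
- Firm → Management plays Y (best of 1, 6, 1); Union gets 13.
- Hard → Management plays Z (best of 1, 11, 15); Union gets 16.
Union's induced payoffs are 15, 13, 16, so Union commits to Hard. Subgame-perfect outcome: (Hard, Z) with payoffs (16, 15).
Under simultaneous play:
Union's best replies: X→Soft; Y→Firm; Z→Firm.
Management's best replies: Soft→Z; Firm→Y; Hard→Z.
Only (Firm, Y) has each player best-responding; Nash payoffs (13, 6).
Union's commitment gain: 16 − 13 = 3.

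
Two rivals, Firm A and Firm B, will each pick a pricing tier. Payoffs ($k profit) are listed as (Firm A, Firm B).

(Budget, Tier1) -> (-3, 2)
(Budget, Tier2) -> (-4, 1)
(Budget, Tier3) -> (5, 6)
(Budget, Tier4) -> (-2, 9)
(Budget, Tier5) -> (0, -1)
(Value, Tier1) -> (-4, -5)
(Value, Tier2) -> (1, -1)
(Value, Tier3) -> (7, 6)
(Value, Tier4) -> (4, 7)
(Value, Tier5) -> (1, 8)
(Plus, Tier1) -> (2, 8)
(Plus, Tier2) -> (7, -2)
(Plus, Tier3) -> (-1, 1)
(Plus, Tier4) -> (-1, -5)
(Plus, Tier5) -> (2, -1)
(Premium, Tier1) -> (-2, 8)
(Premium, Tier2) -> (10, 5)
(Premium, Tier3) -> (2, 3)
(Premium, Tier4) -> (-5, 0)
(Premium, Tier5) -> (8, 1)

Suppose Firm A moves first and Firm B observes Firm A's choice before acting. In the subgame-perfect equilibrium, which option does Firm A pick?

Backward induction with Firm A moving first.
- Budget: BR = Tier4, leader payoff -2.
- Value: BR = Tier5, leader payoff 1.
- Plus: BR = Tier1, leader payoff 2.
- Premium: BR = Tier1, leader payoff -2.
Firm A's induced payoffs are -2, 1, 2, -2, so Firm A commits to Plus. Subgame-perfect outcome: (Plus, Tier1) with payoffs (2, 8).

Plus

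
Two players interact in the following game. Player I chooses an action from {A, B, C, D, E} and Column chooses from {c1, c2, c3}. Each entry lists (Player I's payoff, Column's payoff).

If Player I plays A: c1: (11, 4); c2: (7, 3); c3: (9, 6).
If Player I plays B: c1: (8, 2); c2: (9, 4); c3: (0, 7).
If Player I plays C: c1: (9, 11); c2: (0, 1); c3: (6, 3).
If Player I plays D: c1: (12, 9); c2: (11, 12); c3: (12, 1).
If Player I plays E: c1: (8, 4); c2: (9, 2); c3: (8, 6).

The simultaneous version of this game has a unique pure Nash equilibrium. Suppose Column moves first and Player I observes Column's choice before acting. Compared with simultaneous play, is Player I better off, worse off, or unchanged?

unchanged

Player I best-responds to each possible Column move:
- c1 → Player I plays D (best of 11, 8, 9, 12, 8); Column gets 9.
- c2 → Player I plays D (best of 7, 9, 0, 11, 9); Column gets 12.
- c3 → Player I plays D (best of 9, 0, 6, 12, 8); Column gets 1.
Among 9, 12, 1, the best is 12 at c2. Subgame-perfect outcome: (D, c2) with payoffs (11, 12).
Now find the simultaneous Nash equilibrium.
Player I's best replies: c1→D; c2→D; c3→D.
Column's best replies: A→c3; B→c3; C→c1; D→c2; E→c3.
The unique mutual best reply is (D, c2), giving (11, 12).
Player I earns 11 sequentially versus 11 at the Nash outcome: unchanged.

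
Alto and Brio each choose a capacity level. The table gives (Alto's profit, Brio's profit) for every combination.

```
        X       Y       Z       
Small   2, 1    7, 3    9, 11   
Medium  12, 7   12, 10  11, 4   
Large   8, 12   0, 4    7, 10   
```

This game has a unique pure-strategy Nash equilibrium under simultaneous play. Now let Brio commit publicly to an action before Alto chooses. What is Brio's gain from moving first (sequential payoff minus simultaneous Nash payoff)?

0

Backward induction with Brio moving first.
- X: BR = Medium, leader payoff 7.
- Y: BR = Medium, leader payoff 10.
- Z: BR = Medium, leader payoff 4.
Among 7, 10, 4, the best is 10 at Y. Subgame-perfect outcome: (Medium, Y) with payoffs (12, 10).
Under simultaneous play:
Alto's best replies: X→Medium; Y→Medium; Z→Medium.
Brio's best replies: Small→Z; Medium→Y; Large→X.
The unique mutual best reply is (Medium, Y), giving (12, 10).
Brio's commitment gain: 10 − 10 = 0.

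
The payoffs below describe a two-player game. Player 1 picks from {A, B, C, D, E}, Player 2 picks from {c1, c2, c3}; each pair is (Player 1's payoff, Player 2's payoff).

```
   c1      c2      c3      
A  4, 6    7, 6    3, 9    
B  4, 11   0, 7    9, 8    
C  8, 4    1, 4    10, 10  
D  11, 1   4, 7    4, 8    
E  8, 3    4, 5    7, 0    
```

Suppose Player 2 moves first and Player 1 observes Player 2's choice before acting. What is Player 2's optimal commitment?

Backward induction with Player 2 moving first.
- c1: Player 1 compares 4, 4, 8, 11, 8 and picks D; Player 2 would get 1.
- c2: Player 1 compares 7, 0, 1, 4, 4 and picks A; Player 2 would get 6.
- c3: Player 1 compares 3, 9, 10, 4, 7 and picks C; Player 2 would get 10.
Player 2's induced payoffs are 1, 6, 10, so Player 2 commits to c3. Subgame-perfect outcome: (C, c3) with payoffs (10, 10).

c3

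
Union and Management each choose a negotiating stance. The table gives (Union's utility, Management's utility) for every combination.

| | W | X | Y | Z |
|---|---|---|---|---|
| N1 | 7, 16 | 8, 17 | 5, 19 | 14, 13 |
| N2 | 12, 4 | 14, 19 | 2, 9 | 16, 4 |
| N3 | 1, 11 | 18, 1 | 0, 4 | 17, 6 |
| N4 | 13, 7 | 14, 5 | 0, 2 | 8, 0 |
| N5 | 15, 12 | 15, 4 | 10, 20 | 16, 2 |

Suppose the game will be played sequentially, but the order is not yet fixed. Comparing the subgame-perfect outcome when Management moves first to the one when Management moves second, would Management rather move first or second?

If Union leads: Management's best replies are N1→Y, N2→X, N3→W, N4→W, N5→Y; Union's induced payoffs 5, 14, 1, 13, 10; outcome (N2, X), payoffs (14, 19).
If Management leads: Union's best replies are W→N5, X→N3, Y→N5, Z→N3; Management's induced payoffs 12, 1, 20, 6; outcome (N5, Y), payoffs (10, 20).
Management gets 20 moving first and 19 moving second, so Management prefers to move first.

first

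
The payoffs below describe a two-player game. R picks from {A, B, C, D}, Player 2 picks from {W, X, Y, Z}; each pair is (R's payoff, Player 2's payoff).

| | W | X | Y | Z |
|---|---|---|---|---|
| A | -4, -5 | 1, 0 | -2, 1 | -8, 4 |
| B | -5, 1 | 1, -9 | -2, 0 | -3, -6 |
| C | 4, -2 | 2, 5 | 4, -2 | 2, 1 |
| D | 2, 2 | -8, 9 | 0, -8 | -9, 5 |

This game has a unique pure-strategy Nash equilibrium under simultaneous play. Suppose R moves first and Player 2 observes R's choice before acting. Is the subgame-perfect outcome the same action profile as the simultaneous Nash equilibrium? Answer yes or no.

yes

Solve by backward induction (R leads).
- A: Player 2 compares -5, 0, 1, 4 and picks Z; R would get -8.
- B: Player 2 compares 1, -9, 0, -6 and picks W; R would get -5.
- C: Player 2 compares -2, 5, -2, 1 and picks X; R would get 2.
- D: Player 2 compares 2, 9, -8, 5 and picks X; R would get -8.
Maximizing over -8, -5, 2, -8, R chooses C. Subgame-perfect outcome: (C, X) with payoffs (2, 5).
For the simultaneous game, intersect best replies.
R's best replies: W→C; X→C; Y→C; Z→C.
Player 2's best replies: A→Z; B→W; C→X; D→X.
The unique mutual best reply is (C, X), giving (2, 5).
Sequential outcome (C, X) coincides with the Nash profile (C, X).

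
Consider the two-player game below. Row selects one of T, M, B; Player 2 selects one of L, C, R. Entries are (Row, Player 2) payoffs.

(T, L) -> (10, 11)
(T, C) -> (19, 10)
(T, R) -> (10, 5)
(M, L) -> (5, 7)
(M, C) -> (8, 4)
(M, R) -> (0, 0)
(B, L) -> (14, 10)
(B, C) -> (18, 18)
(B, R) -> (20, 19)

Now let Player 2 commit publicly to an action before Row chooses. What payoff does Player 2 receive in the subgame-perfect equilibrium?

Work backward from Row's decision.
- L → Row plays B (best of 10, 5, 14); Player 2 gets 10.
- C → Row plays T (best of 19, 8, 18); Player 2 gets 10.
- R → Row plays B (best of 10, 0, 20); Player 2 gets 19.
Maximizing over 10, 10, 19, Player 2 chooses R. Subgame-perfect outcome: (B, R) with payoffs (20, 19).

19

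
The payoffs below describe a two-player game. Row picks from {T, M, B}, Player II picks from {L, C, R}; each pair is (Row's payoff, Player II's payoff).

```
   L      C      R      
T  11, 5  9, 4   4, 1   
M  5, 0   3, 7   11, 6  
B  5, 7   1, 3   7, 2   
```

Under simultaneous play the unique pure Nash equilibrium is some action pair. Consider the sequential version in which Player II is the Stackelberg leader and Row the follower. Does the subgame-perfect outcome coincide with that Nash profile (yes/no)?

no

Work backward from Row's decision.
- L → Row plays T (best of 11, 5, 5); Player II gets 5.
- C → Row plays T (best of 9, 3, 1); Player II gets 4.
- R → Row plays M (best of 4, 11, 7); Player II gets 6.
Among 5, 4, 6, the best is 6 at R. Subgame-perfect outcome: (M, R) with payoffs (11, 6).
For the simultaneous game, intersect best replies.
Row's best replies: L→T; C→T; R→M.
Player II's best replies: T→L; M→C; B→L.
The unique mutual best reply is (T, L), giving (11, 5).
Sequential outcome (M, R) differs from the Nash profile (T, L).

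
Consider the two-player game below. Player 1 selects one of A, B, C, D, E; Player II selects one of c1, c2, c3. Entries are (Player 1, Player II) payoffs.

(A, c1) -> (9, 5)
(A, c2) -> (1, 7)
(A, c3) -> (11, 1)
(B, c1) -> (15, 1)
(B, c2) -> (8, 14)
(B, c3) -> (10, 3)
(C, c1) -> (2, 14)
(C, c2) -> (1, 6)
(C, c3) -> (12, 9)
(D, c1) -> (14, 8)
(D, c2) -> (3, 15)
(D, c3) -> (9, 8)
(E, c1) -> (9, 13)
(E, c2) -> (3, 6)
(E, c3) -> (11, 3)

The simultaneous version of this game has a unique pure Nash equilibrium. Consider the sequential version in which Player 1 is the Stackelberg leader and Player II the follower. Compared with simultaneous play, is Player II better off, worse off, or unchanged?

worse off

Work backward from Player II's decision.
- A: BR = c2, leader payoff 1.
- B: BR = c2, leader payoff 8.
- C: BR = c1, leader payoff 2.
- D: BR = c2, leader payoff 3.
- E: BR = c1, leader payoff 9.
Maximizing over 1, 8, 2, 3, 9, Player 1 chooses E. Subgame-perfect outcome: (E, c1) with payoffs (9, 13).
Under simultaneous play:
Player 1's best replies: c1→B; c2→B; c3→C.
Player II's best replies: A→c2; B→c2; C→c1; D→c2; E→c1.
The unique mutual best reply is (B, c2), giving (8, 14).
Player II earns 13 sequentially versus 14 at the Nash outcome: worse off.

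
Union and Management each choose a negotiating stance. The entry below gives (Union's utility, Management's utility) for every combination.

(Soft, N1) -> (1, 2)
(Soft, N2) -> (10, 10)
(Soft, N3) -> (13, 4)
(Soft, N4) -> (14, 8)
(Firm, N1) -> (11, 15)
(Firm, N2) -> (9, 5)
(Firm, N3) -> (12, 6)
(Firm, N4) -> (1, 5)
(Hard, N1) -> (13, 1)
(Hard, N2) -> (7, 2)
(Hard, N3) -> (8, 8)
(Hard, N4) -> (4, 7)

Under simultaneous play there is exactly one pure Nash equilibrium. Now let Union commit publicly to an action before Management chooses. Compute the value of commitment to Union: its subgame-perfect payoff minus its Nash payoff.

Management best-responds to each possible Union move:
- Soft: BR = N2, leader payoff 10.
- Firm: BR = N1, leader payoff 11.
- Hard: BR = N3, leader payoff 8.
Union's induced payoffs are 10, 11, 8, so Union commits to Firm. Subgame-perfect outcome: (Firm, N1) with payoffs (11, 15).
For the simultaneous game, intersect best replies.
Union's best replies: N1→Hard; N2→Soft; N3→Soft; N4→Soft.
Management's best replies: Soft→N2; Firm→N1; Hard→N3.
The unique mutual best reply is (Soft, N2), giving (10, 10).
Union's commitment gain: 11 − 10 = 1.

1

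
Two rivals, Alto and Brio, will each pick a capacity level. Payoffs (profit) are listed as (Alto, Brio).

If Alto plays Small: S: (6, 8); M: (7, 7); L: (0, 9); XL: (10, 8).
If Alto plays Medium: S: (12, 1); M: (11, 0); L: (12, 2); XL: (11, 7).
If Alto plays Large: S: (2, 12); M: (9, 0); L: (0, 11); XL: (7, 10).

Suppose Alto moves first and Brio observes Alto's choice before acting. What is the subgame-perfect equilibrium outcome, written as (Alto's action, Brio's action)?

Work backward from Brio's decision.
- Small: BR = L, leader payoff 0.
- Medium: BR = XL, leader payoff 11.
- Large: BR = S, leader payoff 2.
Maximizing over 0, 11, 2, Alto chooses Medium. Subgame-perfect outcome: (Medium, XL) with payoffs (11, 7).

(Medium, XL)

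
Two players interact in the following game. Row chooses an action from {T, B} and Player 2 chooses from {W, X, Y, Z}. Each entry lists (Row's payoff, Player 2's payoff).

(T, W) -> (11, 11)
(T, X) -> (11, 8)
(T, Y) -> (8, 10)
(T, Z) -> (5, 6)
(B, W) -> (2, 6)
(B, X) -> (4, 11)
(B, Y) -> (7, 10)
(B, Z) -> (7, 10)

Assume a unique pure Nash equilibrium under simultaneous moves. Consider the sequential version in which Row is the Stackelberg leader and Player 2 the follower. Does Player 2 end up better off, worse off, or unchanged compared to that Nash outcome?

Player 2 best-responds to each possible Row move:
- T: Player 2 compares 11, 8, 10, 6 and picks W; Row would get 11.
- B: Player 2 compares 6, 11, 10, 10 and picks X; Row would get 4.
Maximizing over 11, 4, Row chooses T. Subgame-perfect outcome: (T, W) with payoffs (11, 11).
For the simultaneous game, intersect best replies.
Row's best replies: W→T; X→T; Y→T; Z→B.
Player 2's best replies: T→W; B→X.
The unique mutual best reply is (T, W), giving (11, 11).
Player 2 earns 11 sequentially versus 11 at the Nash outcome: unchanged.

unchanged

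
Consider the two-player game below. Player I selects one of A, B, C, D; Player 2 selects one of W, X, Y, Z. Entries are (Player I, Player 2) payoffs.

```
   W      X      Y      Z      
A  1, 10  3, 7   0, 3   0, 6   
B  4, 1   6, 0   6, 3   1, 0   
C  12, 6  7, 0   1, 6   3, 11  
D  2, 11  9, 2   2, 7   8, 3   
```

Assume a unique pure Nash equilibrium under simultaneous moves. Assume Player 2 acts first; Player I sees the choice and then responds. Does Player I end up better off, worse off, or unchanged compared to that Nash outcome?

Solve by backward induction (Player 2 leads).
- W → Player I plays C (best of 1, 4, 12, 2); Player 2 gets 6.
- X → Player I plays D (best of 3, 6, 7, 9); Player 2 gets 2.
- Y → Player I plays B (best of 0, 6, 1, 2); Player 2 gets 3.
- Z → Player I plays D (best of 0, 1, 3, 8); Player 2 gets 3.
Maximizing over 6, 2, 3, 3, Player 2 chooses W. Subgame-perfect outcome: (C, W) with payoffs (12, 6).
Now find the simultaneous Nash equilibrium.
Player I's best replies: W→C; X→D; Y→B; Z→D.
Player 2's best replies: A→W; B→Y; C→Z; D→W.
The unique mutual best reply is (B, Y), giving (6, 3).
Player I earns 12 sequentially versus 6 at the Nash outcome: better off.

better off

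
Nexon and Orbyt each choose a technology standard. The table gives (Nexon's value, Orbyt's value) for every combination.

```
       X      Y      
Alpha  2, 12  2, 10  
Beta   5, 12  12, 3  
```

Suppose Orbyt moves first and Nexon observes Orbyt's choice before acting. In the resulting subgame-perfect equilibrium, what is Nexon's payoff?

Work backward from Nexon's decision.
- X: BR = Beta, leader payoff 12.
- Y: BR = Beta, leader payoff 3.
Maximizing over 12, 3, Orbyt chooses X. Subgame-perfect outcome: (Beta, X) with payoffs (5, 12).

5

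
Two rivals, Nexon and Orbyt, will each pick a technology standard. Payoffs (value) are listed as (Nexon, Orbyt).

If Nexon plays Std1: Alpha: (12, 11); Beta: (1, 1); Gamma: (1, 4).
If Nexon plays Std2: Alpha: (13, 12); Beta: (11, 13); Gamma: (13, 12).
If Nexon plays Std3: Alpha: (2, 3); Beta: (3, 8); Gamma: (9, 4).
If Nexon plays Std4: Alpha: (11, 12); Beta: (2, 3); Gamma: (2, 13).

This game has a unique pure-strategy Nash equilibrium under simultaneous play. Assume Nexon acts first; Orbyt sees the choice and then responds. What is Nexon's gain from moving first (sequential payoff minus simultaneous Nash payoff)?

Backward induction with Nexon moving first.
- Std1: BR = Alpha, leader payoff 12.
- Std2: BR = Beta, leader payoff 11.
- Std3: BR = Beta, leader payoff 3.
- Std4: BR = Gamma, leader payoff 2.
Among 12, 11, 3, 2, the best is 12 at Std1. Subgame-perfect outcome: (Std1, Alpha) with payoffs (12, 11).
Now find the simultaneous Nash equilibrium.
Nexon's best replies: Alpha→Std2; Beta→Std2; Gamma→Std2.
Orbyt's best replies: Std1→Alpha; Std2→Beta; Std3→Beta; Std4→Gamma.
Only (Std2, Beta) has each player best-responding; Nash payoffs (11, 13).
Nexon's commitment gain: 12 − 11 = 1.

1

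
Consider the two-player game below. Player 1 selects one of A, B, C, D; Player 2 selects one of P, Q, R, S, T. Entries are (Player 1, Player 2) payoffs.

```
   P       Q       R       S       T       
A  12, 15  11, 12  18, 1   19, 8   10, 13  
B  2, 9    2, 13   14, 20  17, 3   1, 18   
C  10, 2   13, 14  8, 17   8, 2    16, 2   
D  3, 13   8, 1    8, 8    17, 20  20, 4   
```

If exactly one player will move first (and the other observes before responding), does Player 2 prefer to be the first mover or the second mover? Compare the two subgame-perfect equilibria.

If Player 1 leads: Player 2's best replies are A→P, B→R, C→R, D→S; Player 1's induced payoffs 12, 14, 8, 17; outcome (D, S), payoffs (17, 20).
If Player 2 leads: Player 1's best replies are P→A, Q→C, R→A, S→A, T→D; Player 2's induced payoffs 15, 14, 1, 8, 4; outcome (A, P), payoffs (12, 15).
Player 2 gets 15 moving first and 20 moving second, so Player 2 prefers to move second.

second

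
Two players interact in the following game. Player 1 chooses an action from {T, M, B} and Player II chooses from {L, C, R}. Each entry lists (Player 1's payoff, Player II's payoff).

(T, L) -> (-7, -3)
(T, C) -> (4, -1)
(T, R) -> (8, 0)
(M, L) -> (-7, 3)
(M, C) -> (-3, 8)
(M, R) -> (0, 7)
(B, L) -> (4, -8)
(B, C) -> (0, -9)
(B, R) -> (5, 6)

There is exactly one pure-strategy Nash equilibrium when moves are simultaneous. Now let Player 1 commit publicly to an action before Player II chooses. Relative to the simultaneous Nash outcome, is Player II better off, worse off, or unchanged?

unchanged

Work backward from Player II's decision.
- T: Player II compares -3, -1, 0 and picks R; Player 1 would get 8.
- M: Player II compares 3, 8, 7 and picks C; Player 1 would get -3.
- B: Player II compares -8, -9, 6 and picks R; Player 1 would get 5.
Player 1's induced payoffs are 8, -3, 5, so Player 1 commits to T. Subgame-perfect outcome: (T, R) with payoffs (8, 0).
Under simultaneous play:
Player 1's best replies: L→B; C→T; R→T.
Player II's best replies: T→R; M→C; B→R.
Only (T, R) has each player best-responding; Nash payoffs (8, 0).
Player II earns 0 sequentially versus 0 at the Nash outcome: unchanged.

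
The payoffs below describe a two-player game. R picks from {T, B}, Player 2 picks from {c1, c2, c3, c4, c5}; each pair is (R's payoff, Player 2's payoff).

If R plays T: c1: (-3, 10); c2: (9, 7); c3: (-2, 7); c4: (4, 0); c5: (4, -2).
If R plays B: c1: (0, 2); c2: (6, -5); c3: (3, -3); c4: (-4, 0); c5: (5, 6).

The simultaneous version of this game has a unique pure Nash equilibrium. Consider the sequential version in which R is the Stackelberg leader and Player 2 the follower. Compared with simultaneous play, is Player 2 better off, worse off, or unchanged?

Solve by backward induction (R leads).
- T → Player 2 plays c1 (best of 10, 7, 7, 0, -2); R gets -3.
- B → Player 2 plays c5 (best of 2, -5, -3, 0, 6); R gets 5.
Among -3, 5, the best is 5 at B. Subgame-perfect outcome: (B, c5) with payoffs (5, 6).
For the simultaneous game, intersect best replies.
R's best replies: c1→B; c2→T; c3→B; c4→T; c5→B.
Player 2's best replies: T→c1; B→c5.
The unique mutual best reply is (B, c5), giving (5, 6).
Player 2 earns 6 sequentially versus 6 at the Nash outcome: unchanged.

unchanged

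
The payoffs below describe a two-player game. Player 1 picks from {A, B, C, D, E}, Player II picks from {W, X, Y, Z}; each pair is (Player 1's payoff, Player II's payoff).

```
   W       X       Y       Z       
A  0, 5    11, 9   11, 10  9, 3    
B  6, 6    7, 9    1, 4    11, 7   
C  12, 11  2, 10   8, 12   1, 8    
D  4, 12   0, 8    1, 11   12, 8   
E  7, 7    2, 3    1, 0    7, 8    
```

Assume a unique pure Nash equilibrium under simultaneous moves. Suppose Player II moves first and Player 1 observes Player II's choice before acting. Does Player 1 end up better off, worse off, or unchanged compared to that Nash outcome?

better off

Player 1 best-responds to each possible Player II move:
- W: Player 1 compares 0, 6, 12, 4, 7 and picks C; Player II would get 11.
- X: Player 1 compares 11, 7, 2, 0, 2 and picks A; Player II would get 9.
- Y: Player 1 compares 11, 1, 8, 1, 1 and picks A; Player II would get 10.
- Z: Player 1 compares 9, 11, 1, 12, 7 and picks D; Player II would get 8.
Player II's induced payoffs are 11, 9, 10, 8, so Player II commits to W. Subgame-perfect outcome: (C, W) with payoffs (12, 11).
Now find the simultaneous Nash equilibrium.
Player 1's best replies: W→C; X→A; Y→A; Z→D.
Player II's best replies: A→Y; B→X; C→Y; D→W; E→Z.
Only (A, Y) has each player best-responding; Nash payoffs (11, 10).
Player 1 earns 12 sequentially versus 11 at the Nash outcome: better off.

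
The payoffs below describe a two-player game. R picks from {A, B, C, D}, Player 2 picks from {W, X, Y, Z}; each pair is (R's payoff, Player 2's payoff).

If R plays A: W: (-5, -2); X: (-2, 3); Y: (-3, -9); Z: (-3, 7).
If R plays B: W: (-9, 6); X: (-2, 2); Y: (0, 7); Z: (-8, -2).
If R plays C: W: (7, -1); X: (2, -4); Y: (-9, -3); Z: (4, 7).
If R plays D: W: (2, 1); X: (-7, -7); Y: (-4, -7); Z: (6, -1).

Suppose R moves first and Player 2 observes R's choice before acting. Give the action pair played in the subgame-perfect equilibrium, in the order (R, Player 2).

Player 2 best-responds to each possible R move:
- A → Player 2 plays Z (best of -2, 3, -9, 7); R gets -3.
- B → Player 2 plays Y (best of 6, 2, 7, -2); R gets 0.
- C → Player 2 plays Z (best of -1, -4, -3, 7); R gets 4.
- D → Player 2 plays W (best of 1, -7, -7, -1); R gets 2.
Maximizing over -3, 0, 4, 2, R chooses C. Subgame-perfect outcome: (C, Z) with payoffs (4, 7).

(C, Z)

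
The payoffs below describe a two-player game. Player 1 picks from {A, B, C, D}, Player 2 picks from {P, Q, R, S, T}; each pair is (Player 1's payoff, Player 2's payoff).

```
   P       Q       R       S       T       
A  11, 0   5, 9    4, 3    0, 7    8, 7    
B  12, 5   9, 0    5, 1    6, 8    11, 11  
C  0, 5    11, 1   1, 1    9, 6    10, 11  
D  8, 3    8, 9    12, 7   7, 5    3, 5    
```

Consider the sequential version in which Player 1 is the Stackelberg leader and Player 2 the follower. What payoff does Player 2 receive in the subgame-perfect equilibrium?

11

Backward induction with Player 1 moving first.
- A: BR = Q, leader payoff 5.
- B: BR = T, leader payoff 11.
- C: BR = T, leader payoff 10.
- D: BR = Q, leader payoff 8.
Among 5, 11, 10, 8, the best is 11 at B. Subgame-perfect outcome: (B, T) with payoffs (11, 11).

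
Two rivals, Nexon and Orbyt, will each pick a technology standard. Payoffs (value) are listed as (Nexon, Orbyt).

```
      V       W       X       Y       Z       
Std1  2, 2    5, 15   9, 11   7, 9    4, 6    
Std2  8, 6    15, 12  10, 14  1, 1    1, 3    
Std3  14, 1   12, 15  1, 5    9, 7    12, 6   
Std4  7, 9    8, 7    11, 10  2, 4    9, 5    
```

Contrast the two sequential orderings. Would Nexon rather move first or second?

If Nexon leads: Orbyt's best replies are Std1→W, Std2→X, Std3→W, Std4→X; Nexon's induced payoffs 5, 10, 12, 11; outcome (Std3, W), payoffs (12, 15).
If Orbyt leads: Nexon's best replies are V→Std3, W→Std2, X→Std4, Y→Std3, Z→Std3; Orbyt's induced payoffs 1, 12, 10, 7, 6; outcome (Std2, W), payoffs (15, 12).
Nexon gets 12 moving first and 15 moving second, so Nexon prefers to move second.

second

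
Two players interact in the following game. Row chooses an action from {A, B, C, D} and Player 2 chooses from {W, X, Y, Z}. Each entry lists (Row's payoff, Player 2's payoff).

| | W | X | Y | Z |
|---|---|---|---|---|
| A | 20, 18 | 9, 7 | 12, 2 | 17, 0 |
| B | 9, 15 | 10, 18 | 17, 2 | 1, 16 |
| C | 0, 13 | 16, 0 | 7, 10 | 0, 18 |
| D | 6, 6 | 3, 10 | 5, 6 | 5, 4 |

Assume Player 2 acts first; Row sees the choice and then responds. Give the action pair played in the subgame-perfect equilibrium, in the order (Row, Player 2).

(A, W)

Row best-responds to each possible Player 2 move:
- W: BR = A, leader payoff 18.
- X: BR = C, leader payoff 0.
- Y: BR = B, leader payoff 2.
- Z: BR = A, leader payoff 0.
Among 18, 0, 2, 0, the best is 18 at W. Subgame-perfect outcome: (A, W) with payoffs (20, 18).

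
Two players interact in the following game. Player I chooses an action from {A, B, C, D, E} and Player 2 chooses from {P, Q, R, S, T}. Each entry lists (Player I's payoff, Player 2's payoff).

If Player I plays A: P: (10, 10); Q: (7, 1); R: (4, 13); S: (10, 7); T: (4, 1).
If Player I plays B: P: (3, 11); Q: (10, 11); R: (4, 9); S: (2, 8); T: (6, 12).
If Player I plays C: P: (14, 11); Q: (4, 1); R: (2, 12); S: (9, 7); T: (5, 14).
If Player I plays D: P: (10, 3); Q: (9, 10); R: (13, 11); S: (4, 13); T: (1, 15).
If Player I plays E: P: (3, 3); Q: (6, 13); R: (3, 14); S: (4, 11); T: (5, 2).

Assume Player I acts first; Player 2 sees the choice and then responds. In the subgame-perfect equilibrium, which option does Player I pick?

B

Backward induction with Player I moving first.
- A: Player 2 compares 10, 1, 13, 7, 1 and picks R; Player I would get 4.
- B: Player 2 compares 11, 11, 9, 8, 12 and picks T; Player I would get 6.
- C: Player 2 compares 11, 1, 12, 7, 14 and picks T; Player I would get 5.
- D: Player 2 compares 3, 10, 11, 13, 15 and picks T; Player I would get 1.
- E: Player 2 compares 3, 13, 14, 11, 2 and picks R; Player I would get 3.
Among 4, 6, 5, 1, 3, the best is 6 at B. Subgame-perfect outcome: (B, T) with payoffs (6, 12).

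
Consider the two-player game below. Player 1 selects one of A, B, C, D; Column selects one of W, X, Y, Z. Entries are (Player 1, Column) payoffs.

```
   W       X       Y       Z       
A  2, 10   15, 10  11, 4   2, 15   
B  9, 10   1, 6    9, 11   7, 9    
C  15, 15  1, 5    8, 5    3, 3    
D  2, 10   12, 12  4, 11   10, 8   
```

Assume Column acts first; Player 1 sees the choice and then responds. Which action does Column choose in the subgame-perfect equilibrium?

W

Solve by backward induction (Column leads).
- W: BR = C, leader payoff 15.
- X: BR = A, leader payoff 10.
- Y: BR = A, leader payoff 4.
- Z: BR = D, leader payoff 8.
Among 15, 10, 4, 8, the best is 15 at W. Subgame-perfect outcome: (C, W) with payoffs (15, 15).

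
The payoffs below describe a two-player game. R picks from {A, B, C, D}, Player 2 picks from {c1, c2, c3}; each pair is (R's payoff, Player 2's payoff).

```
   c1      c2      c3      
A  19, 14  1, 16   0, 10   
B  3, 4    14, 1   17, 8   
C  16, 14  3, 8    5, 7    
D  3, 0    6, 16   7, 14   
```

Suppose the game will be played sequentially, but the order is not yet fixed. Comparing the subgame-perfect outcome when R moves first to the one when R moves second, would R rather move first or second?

If R leads: Player 2's best replies are A→c2, B→c3, C→c1, D→c2; R's induced payoffs 1, 17, 16, 6; outcome (B, c3), payoffs (17, 8).
If Player 2 leads: R's best replies are c1→A, c2→B, c3→B; Player 2's induced payoffs 14, 1, 8; outcome (A, c1), payoffs (19, 14).
R gets 17 moving first and 19 moving second, so R prefers to move second.

second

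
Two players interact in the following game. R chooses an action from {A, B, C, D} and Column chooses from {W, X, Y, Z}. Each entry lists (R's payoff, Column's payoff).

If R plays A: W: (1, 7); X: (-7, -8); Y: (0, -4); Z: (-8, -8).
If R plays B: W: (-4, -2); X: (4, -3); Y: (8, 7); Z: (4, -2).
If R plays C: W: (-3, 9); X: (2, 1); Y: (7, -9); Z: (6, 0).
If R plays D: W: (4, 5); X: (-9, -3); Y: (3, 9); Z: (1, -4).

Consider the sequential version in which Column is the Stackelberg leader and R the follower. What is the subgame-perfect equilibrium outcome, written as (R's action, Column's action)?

(B, Y)

Work backward from R's decision.
- W: BR = D, leader payoff 5.
- X: BR = B, leader payoff -3.
- Y: BR = B, leader payoff 7.
- Z: BR = C, leader payoff 0.
Maximizing over 5, -3, 7, 0, Column chooses Y. Subgame-perfect outcome: (B, Y) with payoffs (8, 7).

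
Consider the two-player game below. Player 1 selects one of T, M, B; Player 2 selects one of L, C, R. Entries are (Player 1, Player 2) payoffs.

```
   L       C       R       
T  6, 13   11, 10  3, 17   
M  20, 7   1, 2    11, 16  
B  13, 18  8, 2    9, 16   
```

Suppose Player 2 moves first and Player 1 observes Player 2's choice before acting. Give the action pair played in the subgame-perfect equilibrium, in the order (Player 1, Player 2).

Solve by backward induction (Player 2 leads).
- L: Player 1 compares 6, 20, 13 and picks M; Player 2 would get 7.
- C: Player 1 compares 11, 1, 8 and picks T; Player 2 would get 10.
- R: Player 1 compares 3, 11, 9 and picks M; Player 2 would get 16.
Player 2's induced payoffs are 7, 10, 16, so Player 2 commits to R. Subgame-perfect outcome: (M, R) with payoffs (11, 16).

(M, R)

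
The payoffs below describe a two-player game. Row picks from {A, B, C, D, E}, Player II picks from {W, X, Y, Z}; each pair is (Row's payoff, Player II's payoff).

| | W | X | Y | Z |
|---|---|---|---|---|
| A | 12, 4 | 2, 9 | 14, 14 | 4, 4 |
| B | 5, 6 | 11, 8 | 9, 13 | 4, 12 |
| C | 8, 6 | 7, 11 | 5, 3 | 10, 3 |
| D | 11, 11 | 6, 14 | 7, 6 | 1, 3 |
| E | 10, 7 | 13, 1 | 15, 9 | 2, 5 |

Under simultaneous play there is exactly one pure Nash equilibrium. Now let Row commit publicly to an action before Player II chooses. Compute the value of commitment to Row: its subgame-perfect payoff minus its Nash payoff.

0

Player II best-responds to each possible Row move:
- A → Player II plays Y (best of 4, 9, 14, 4); Row gets 14.
- B → Player II plays Y (best of 6, 8, 13, 12); Row gets 9.
- C → Player II plays X (best of 6, 11, 3, 3); Row gets 7.
- D → Player II plays X (best of 11, 14, 6, 3); Row gets 6.
- E → Player II plays Y (best of 7, 1, 9, 5); Row gets 15.
Among 14, 9, 7, 6, 15, the best is 15 at E. Subgame-perfect outcome: (E, Y) with payoffs (15, 9).
For the simultaneous game, intersect best replies.
Row's best replies: W→A; X→E; Y→E; Z→C.
Player II's best replies: A→Y; B→Y; C→X; D→X; E→Y.
The unique mutual best reply is (E, Y), giving (15, 9).
Row's commitment gain: 15 − 15 = 0.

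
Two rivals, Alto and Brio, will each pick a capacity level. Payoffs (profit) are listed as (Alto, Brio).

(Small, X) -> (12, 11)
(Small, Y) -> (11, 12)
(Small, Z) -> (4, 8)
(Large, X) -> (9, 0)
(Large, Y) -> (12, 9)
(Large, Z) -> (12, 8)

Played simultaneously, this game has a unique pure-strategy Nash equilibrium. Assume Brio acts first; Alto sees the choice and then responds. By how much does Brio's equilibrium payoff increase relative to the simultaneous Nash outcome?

2

Work backward from Alto's decision.
- X → Alto plays Small (best of 12, 9); Brio gets 11.
- Y → Alto plays Large (best of 11, 12); Brio gets 9.
- Z → Alto plays Large (best of 4, 12); Brio gets 8.
Maximizing over 11, 9, 8, Brio chooses X. Subgame-perfect outcome: (Small, X) with payoffs (12, 11).
For the simultaneous game, intersect best replies.
Alto's best replies: X→Small; Y→Large; Z→Large.
Brio's best replies: Small→Y; Large→Y.
Only (Large, Y) has each player best-responding; Nash payoffs (12, 9).
Brio's commitment gain: 11 − 9 = 2.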